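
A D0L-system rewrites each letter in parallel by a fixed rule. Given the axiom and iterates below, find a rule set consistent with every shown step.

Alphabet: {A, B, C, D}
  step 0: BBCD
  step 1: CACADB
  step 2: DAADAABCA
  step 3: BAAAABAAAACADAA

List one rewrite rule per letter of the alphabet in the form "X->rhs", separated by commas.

A->AA, B->CA, C->D, D->B

  step 2 ⇒ step 3: DAADAABCA ⇒ B·AA·AA·B·AA·AA·CA·D·AA
    A ↦ AA
    B ↦ CA
    C ↦ D
    D ↦ B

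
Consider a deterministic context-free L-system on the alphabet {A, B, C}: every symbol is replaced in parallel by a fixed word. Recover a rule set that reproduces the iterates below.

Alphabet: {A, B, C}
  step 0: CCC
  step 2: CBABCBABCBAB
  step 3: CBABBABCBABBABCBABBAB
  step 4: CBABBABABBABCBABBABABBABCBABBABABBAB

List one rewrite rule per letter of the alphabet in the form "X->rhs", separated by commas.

  step 3 ⇒ step 4: CBABBABCBABBABCBABBAB ⇒ CB·AB·B·AB·AB·B·AB·CB·AB·B·AB·AB·B·AB·CB·AB·B·AB·AB·B·AB
    A ↦ B
    B ↦ AB
    C ↦ CB

A->B, B->AB, C->CB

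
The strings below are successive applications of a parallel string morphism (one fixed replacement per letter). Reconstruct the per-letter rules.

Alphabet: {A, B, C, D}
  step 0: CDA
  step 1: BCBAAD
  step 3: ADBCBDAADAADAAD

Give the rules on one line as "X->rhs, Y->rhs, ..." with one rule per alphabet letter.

  step 0 ⇒ step 1: CDA ⇒ BCB·A·AD
    A ↦ AD
    C ↦ BCB
    D ↦ A
    B ↦ D  (constrained at step 1)

A->AD, B->D, C->BCB, D->A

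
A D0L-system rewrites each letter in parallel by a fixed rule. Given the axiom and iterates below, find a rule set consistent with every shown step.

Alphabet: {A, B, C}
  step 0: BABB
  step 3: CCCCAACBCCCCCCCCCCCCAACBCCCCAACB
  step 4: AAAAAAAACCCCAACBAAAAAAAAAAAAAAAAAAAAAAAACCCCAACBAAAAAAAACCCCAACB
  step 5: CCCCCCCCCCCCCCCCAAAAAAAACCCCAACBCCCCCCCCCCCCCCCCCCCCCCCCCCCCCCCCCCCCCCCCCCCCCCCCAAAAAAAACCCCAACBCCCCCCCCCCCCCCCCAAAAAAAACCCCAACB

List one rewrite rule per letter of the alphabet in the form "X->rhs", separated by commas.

  step 4 ⇒ step 5: AAAAAAAACCCCAACBAAAAAAAAAAAAAAAAAAAAAAAACCCCAACBAAAAAAAACCCCAACB ⇒ CC·CC·CC·CC·CC·CC·CC·CC·AA·AA·AA·AA·CC·CC·AA·CB·CC·CC·CC·CC·CC·CC·CC·CC·CC·CC·CC·CC·CC·CC·CC·CC·CC·CC·CC·CC·CC·CC·CC·CC·AA·AA·AA·AA·CC·CC·AA·CB·CC·CC·CC·CC·CC·CC·CC·CC·AA·AA·AA·AA·CC·CC·AA·CB
    A ↦ CC
    B ↦ CB
    C ↦ AA

A->CC, B->CB, C->AA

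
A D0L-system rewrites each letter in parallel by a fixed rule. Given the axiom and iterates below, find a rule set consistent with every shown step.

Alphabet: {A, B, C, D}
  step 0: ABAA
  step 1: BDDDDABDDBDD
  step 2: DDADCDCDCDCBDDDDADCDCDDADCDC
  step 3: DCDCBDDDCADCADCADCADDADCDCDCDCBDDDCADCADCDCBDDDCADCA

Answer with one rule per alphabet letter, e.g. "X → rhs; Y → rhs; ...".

A->BDD, B->DDA, C->A, D->DC

  step 2 ⇒ step 3: DDADCDCDCDCBDDDDADCDCDDADCDC ⇒ DC·DC·BDD·DC·A·DC·A·DC·A·DC·A·DDA·DC·DC·DC·DC·BDD·DC·A·DC·A·DC·DC·BDD·DC·A·DC·A
    A ↦ BDD
    B ↦ DDA
    C ↦ A
    D ↦ DC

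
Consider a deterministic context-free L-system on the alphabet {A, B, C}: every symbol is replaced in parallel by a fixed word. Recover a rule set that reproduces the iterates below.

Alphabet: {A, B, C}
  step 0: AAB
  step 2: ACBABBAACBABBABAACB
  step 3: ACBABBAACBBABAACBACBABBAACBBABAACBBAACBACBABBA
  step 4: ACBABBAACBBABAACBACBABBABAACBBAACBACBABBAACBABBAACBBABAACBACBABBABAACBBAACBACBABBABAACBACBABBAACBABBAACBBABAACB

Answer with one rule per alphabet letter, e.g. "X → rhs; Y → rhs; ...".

A->ACB, B->BA, C->AB

  step 3 ⇒ step 4: ACBABBAACBBABAACBACBABBAACBBABAACBBAACBACBABBA ⇒ ACB·AB·BA·ACB·BA·BA·ACB·ACB·AB·BA·BA·ACB·BA·ACB·ACB·AB·BA·ACB·AB·BA·ACB·BA·BA·ACB·ACB·AB·BA·BA·ACB·BA·ACB·ACB·AB·BA·BA·ACB·ACB·AB·BA·ACB·AB·BA·ACB·BA·BA·ACB
    A ↦ ACB
    B ↦ BA
    C ↦ AB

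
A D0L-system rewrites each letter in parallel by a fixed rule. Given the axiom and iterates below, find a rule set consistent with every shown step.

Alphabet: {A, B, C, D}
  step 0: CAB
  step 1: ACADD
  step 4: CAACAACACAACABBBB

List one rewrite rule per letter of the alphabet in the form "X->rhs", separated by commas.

A->CA, B->DD, C->A, D->B

  step 0 ⇒ step 1: CAB ⇒ A·CA·DD
    A ↦ CA
    B ↦ DD
    C ↦ A
    D ↦ B  (constrained at step 1)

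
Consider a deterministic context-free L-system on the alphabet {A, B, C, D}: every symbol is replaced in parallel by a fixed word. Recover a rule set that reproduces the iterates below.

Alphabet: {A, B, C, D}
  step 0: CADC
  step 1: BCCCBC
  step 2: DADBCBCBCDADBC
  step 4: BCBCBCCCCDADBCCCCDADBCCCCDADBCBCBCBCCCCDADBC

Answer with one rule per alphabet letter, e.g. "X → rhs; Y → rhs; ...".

  step 1 ⇒ step 2: BCCCBC ⇒ DAD·BC·BC·BC·DAD·BC
    B ↦ DAD
    C ↦ BC
  step 0 ⇒ step 1: CADC ⇒ BC·C·C·BC
    A ↦ C
  step 0 ⇒ step 1: CADC ⇒ BC·C·C·BC
    D ↦ C

A->C, B->DAD, C->BC, D->C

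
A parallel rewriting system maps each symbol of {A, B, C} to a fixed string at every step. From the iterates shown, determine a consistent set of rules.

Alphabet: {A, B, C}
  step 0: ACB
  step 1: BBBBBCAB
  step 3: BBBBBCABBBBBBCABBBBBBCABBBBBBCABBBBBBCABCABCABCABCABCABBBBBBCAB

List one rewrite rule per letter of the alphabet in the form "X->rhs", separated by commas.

A->BBB, B->CAB, C->BB

  step 0 ⇒ step 1: ACB ⇒ BBB·BB·CAB
    A ↦ BBB
    B ↦ CAB
    C ↦ BB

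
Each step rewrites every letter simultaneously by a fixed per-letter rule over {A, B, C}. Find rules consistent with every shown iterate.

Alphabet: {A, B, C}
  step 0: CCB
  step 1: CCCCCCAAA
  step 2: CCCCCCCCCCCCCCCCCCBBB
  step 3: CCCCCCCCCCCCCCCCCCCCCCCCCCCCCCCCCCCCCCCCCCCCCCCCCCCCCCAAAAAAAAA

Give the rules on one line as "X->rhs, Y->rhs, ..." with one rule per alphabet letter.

A->B, B->AAA, C->CCC

  step 2 ⇒ step 3: CCCCCCCCCCCCCCCCCCBBB ⇒ CCC·CCC·CCC·CCC·CCC·CCC·CCC·CCC·CCC·CCC·CCC·CCC·CCC·CCC·CCC·CCC·CCC·CCC·AAA·AAA·AAA
    B ↦ AAA
    C ↦ CCC
  step 1 ⇒ step 2: CCCCCCAAA ⇒ CCC·CCC·CCC·CCC·CCC·CCC·B·B·B
    A ↦ B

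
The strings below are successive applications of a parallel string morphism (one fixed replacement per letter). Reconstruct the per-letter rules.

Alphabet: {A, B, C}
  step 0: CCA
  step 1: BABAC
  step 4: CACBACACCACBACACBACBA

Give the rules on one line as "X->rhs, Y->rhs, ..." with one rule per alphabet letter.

A->C, B->CA, C->BA

  step 0 ⇒ step 1: CCA ⇒ BA·BA·C
    A ↦ C
    C ↦ BA
    B ↦ CA  (constrained at step 1)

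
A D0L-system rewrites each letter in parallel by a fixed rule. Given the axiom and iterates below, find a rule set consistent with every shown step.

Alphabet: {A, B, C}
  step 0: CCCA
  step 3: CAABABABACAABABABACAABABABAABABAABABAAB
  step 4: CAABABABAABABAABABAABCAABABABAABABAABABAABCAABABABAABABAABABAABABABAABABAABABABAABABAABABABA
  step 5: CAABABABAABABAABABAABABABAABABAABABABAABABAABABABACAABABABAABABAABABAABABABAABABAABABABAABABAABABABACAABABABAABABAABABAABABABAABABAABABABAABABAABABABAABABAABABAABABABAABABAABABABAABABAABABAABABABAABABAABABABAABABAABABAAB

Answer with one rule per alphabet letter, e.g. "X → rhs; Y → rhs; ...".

  step 4 ⇒ step 5: CAABABABAABABAABABAABCAABABABAABABAABABAABCAABABABAABABAABABAABABABAABABAABABABAABABAABABABA ⇒ CA·AB·AB·ABA·AB·ABA·AB·ABA·AB·AB·ABA·AB·ABA·AB·AB·ABA·AB·ABA·AB·AB·ABA·CA·AB·AB·ABA·AB·ABA·AB·ABA·AB·AB·ABA·AB·ABA·AB·AB·ABA·AB·ABA·AB·AB·ABA·CA·AB·AB·ABA·AB·ABA·AB·ABA·AB·AB·ABA·AB·ABA·AB·AB·ABA·AB·ABA·AB·AB·ABA·AB·ABA·AB·ABA·AB·AB·ABA·AB·ABA·AB·AB·ABA·AB·ABA·AB·ABA·AB·AB·ABA·AB·ABA·AB·AB·ABA·AB·ABA·AB·ABA·AB
    A ↦ AB
    B ↦ ABA
    C ↦ CA

A->AB, B->ABA, C->CA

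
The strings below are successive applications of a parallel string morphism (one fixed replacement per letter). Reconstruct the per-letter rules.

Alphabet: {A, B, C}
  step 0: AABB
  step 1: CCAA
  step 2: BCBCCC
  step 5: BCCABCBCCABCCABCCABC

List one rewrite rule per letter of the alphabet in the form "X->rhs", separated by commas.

A->C, B->A, C->BC

  step 1 ⇒ step 2: CCAA ⇒ BC·BC·C·C
    A ↦ C
    C ↦ BC
  step 0 ⇒ step 1: AABB ⇒ C·C·A·A
    B ↦ A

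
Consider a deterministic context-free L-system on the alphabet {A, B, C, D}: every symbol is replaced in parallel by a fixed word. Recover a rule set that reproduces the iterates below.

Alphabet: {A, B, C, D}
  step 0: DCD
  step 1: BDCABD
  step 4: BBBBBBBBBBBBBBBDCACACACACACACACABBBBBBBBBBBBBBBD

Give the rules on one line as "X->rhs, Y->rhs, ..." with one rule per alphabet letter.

A->CA, B->BB, C->CA, D->BD

  step 0 ⇒ step 1: DCD ⇒ BD·CA·BD
    C ↦ CA
    D ↦ BD
    A ↦ CA  (constrained at step 1)
    B ↦ BB  (constrained at step 1)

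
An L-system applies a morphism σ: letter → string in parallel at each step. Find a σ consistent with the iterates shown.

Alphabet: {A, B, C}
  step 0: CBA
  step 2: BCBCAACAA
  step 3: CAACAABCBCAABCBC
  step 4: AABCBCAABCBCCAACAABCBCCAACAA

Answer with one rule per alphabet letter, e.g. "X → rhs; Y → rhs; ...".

  step 3 ⇒ step 4: CAACAABCBCAABCBC ⇒ AA·BC·BC·AA·BC·BC·C·AA·C·AA·BC·BC·C·AA·C·AA
    A ↦ BC
    B ↦ C
    C ↦ AA

A->BC, B->C, C->AA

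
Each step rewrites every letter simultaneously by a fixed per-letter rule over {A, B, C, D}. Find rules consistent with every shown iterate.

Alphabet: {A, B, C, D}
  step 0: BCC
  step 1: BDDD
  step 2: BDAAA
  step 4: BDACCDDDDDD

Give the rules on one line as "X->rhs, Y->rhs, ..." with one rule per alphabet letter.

A->CC, B->BD, C->D, D->A

  step 1 ⇒ step 2: BDDD ⇒ BD·A·A·A
    B ↦ BD
    D ↦ A
    A ↦ CC  (constrained at step 2)
  step 0 ⇒ step 1: BCC ⇒ BD·D·D
    C ↦ D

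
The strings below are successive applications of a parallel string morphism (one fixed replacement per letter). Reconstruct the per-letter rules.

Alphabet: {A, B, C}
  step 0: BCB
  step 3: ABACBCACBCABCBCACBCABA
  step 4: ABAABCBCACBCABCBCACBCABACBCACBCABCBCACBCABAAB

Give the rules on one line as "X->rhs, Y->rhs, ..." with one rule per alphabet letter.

A->AB, B->A, C->CBC

  step 3 ⇒ step 4: ABACBCACBCABCBCACBCABA ⇒ AB·A·AB·CBC·A·CBC·AB·CBC·A·CBC·AB·A·CBC·A·CBC·AB·CBC·A·CBC·AB·A·AB
    A ↦ AB
    B ↦ A
    C ↦ CBC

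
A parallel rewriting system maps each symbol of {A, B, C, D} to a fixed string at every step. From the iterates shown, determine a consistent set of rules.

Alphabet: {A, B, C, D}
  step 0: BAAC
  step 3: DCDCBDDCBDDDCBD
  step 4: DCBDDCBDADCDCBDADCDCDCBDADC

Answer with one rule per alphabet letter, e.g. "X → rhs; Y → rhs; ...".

  step 3 ⇒ step 4: DCDCBDDCBDDDCBD ⇒ DC·BD·DC·BD·A·DC·DC·BD·A·DC·DC·DC·BD·A·DC
    B ↦ A
    C ↦ BD
    D ↦ DC
    A ↦ D  (constrained at step 0)

A->D, B->A, C->BD, D->DC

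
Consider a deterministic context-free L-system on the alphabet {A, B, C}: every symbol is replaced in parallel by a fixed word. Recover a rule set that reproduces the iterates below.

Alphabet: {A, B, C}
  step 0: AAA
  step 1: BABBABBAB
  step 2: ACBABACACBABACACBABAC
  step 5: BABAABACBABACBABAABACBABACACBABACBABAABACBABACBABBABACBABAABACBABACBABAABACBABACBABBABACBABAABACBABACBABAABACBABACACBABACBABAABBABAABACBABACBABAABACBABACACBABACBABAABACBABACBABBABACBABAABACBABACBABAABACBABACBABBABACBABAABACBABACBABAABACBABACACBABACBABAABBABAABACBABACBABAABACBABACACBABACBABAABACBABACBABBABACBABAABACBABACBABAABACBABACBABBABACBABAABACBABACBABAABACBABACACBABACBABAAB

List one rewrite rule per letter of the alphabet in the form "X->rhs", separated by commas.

  step 1 ⇒ step 2: BABBABBAB ⇒ AC·BAB·AC·AC·BAB·AC·AC·BAB·AC
    A ↦ BAB
    B ↦ AC
    C ↦ AAB  (constrained at step 2)

A->BAB, B->AC, C->AAB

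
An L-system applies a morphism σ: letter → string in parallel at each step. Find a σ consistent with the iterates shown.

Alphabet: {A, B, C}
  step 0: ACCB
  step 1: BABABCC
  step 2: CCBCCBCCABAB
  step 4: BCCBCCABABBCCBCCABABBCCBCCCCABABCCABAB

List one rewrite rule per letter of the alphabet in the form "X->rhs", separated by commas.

  step 1 ⇒ step 2: BABABCC ⇒ CC·B·CC·B·CC·AB·AB
    A ↦ B
    B ↦ CC
    C ↦ AB

A->B, B->CC, C->AB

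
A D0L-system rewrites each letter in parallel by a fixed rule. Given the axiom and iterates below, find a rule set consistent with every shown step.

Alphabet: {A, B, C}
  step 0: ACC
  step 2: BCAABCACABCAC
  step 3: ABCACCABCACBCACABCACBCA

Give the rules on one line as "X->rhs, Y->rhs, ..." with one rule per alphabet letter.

A->C, B->A, C->BCA

  step 2 ⇒ step 3: BCAABCACABCAC ⇒ A·BCA·C·C·A·BCA·C·BCA·C·A·BCA·C·BCA
    A ↦ C
    B ↦ A
    C ↦ BCA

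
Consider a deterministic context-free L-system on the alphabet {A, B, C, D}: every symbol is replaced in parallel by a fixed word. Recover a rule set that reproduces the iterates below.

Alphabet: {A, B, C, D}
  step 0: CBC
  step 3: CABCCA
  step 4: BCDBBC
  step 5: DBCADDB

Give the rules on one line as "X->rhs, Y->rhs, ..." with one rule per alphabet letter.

A->C, B->D, C->B, D->CA

  step 4 ⇒ step 5: BCDBBC ⇒ D·B·CA·D·D·B
    B ↦ D
    C ↦ B
    D ↦ CA
  step 3 ⇒ step 4: CABCCA ⇒ B·C·D·B·B·C
    A ↦ C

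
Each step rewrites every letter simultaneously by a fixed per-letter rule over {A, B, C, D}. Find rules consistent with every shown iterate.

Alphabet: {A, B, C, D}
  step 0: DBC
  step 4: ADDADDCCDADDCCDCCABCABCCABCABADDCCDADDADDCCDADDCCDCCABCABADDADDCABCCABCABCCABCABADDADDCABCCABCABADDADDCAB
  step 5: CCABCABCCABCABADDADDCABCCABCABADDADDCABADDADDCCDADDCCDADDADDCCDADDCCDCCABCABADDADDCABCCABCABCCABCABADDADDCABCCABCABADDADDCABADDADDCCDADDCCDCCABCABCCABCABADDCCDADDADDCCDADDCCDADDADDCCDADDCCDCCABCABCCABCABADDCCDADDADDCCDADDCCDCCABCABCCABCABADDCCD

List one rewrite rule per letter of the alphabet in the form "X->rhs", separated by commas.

  step 4 ⇒ step 5: ADDADDCCDADDCCDCCABCABCCABCABADDCCDADDADDCCDADDCCDCCABCABADDADDCABCCABCABCCABCABADDADDCABCCABCABADDADDCAB ⇒ C·CAB·CAB·C·CAB·CAB·ADD·ADD·CAB·C·CAB·CAB·ADD·ADD·CAB·ADD·ADD·C·CD·ADD·C·CD·ADD·ADD·C·CD·ADD·C·CD·C·CAB·CAB·ADD·ADD·CAB·C·CAB·CAB·C·CAB·CAB·ADD·ADD·CAB·C·CAB·CAB·ADD·ADD·CAB·ADD·ADD·C·CD·ADD·C·CD·C·CAB·CAB·C·CAB·CAB·ADD·C·CD·ADD·ADD·C·CD·ADD·C·CD·ADD·ADD·C·CD·ADD·C·CD·C·CAB·CAB·C·CAB·CAB·ADD·C·CD·ADD·ADD·C·CD·ADD·C·CD·C·CAB·CAB·C·CAB·CAB·ADD·C·CD
    A ↦ C
    B ↦ CD
    C ↦ ADD
    D ↦ CAB

A->C, B->CD, C->ADD, D->CAB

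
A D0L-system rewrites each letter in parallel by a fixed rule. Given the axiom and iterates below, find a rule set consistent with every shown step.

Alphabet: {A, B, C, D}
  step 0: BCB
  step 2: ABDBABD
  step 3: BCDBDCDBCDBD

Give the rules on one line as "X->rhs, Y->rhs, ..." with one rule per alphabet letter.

  step 2 ⇒ step 3: ABDBABD ⇒ B·CD·BD·CD·B·CD·BD
    A ↦ B
    B ↦ CD
    D ↦ BD
    C ↦ A  (constrained at step 0)

A->B, B->CD, C->A, D->BD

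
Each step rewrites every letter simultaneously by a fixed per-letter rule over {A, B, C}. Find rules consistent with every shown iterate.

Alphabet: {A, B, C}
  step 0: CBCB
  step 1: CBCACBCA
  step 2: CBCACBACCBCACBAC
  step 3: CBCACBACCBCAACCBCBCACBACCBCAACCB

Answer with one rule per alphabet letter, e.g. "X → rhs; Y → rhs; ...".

A->AC, B->CA, C->CB

  step 2 ⇒ step 3: CBCACBACCBCACBAC ⇒ CB·CA·CB·AC·CB·CA·AC·CB·CB·CA·CB·AC·CB·CA·AC·CB
    A ↦ AC
    B ↦ CA
    C ↦ CB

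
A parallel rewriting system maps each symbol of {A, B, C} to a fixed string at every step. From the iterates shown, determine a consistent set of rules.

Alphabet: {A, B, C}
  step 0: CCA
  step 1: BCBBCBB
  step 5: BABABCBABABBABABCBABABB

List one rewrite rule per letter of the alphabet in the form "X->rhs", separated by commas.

  step 0 ⇒ step 1: CCA ⇒ BCB·BCB·B
    A ↦ B
    C ↦ BCB
    B ↦ A  (constrained at step 1)

A->B, B->A, C->BCB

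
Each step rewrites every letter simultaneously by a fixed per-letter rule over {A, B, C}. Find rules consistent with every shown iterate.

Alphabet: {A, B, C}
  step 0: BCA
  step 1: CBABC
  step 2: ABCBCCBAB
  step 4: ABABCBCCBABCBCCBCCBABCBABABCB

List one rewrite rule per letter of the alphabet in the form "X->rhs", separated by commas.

A->C, B->CB, C->AB

  step 1 ⇒ step 2: CBABC ⇒ AB·CB·C·CB·AB
    A ↦ C
    B ↦ CB
    C ↦ AB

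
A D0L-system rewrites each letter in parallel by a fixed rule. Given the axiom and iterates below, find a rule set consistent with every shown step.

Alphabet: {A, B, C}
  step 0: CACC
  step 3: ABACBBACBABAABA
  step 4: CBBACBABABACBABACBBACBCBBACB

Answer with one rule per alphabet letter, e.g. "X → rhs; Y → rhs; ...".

  step 3 ⇒ step 4: ABACBBACBABAABA ⇒ CB·BA·CB·A·BA·BA·CB·A·BA·CB·BA·CB·CB·BA·CB
    A ↦ CB
    B ↦ BA
    C ↦ A

A->CB, B->BA, C->A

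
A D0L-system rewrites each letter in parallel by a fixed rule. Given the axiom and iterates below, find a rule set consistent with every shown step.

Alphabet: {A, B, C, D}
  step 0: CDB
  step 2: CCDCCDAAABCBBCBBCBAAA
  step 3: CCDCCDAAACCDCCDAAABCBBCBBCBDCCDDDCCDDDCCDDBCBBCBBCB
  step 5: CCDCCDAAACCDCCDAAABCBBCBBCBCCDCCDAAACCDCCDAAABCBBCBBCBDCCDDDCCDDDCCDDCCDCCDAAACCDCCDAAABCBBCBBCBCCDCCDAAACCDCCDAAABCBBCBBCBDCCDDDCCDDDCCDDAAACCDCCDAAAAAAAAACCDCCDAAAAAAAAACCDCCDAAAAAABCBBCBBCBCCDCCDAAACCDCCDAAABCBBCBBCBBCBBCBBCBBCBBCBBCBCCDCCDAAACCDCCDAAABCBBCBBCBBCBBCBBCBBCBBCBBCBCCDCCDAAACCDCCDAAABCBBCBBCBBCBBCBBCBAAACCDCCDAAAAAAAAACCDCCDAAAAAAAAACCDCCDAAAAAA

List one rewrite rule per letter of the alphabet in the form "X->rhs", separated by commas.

  step 2 ⇒ step 3: CCDCCDAAABCBBCBBCBAAA ⇒ CCD·CCD·AAA·CCD·CCD·AAA·BCB·BCB·BCB·D·CCD·D·D·CCD·D·D·CCD·D·BCB·BCB·BCB
    A ↦ BCB
    B ↦ D
    C ↦ CCD
    D ↦ AAA

A->BCB, B->D, C->CCD, D->AAA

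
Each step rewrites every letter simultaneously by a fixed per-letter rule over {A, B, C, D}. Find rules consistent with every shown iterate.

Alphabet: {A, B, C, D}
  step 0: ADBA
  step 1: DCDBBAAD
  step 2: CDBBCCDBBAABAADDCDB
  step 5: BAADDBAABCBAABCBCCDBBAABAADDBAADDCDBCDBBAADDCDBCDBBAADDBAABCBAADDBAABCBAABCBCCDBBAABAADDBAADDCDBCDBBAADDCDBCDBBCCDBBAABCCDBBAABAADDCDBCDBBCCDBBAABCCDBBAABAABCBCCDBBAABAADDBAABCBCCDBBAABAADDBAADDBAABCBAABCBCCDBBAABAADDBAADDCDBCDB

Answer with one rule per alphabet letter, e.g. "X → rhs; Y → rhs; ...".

  step 1 ⇒ step 2: DCDBBAAD ⇒ CDB·BC·CDB·BAA·BAA·D·D·CDB
    A ↦ D
    B ↦ BAA
    C ↦ BC
    D ↦ CDB

A->D, B->BAA, C->BC, D->CDB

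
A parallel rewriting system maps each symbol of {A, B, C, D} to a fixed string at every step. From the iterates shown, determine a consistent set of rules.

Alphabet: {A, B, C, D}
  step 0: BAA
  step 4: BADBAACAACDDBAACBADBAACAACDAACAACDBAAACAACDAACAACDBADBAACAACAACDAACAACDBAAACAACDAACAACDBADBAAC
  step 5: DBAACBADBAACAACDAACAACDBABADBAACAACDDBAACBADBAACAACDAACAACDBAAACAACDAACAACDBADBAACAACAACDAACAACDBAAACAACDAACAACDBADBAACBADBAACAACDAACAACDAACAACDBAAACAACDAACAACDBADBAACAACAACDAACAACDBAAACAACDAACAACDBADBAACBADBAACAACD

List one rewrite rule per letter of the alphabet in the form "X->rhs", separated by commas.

A->AAC, B->DB, C->D, D->BA

  step 4 ⇒ step 5: BADBAACAACDDBAACBADBAACAACDAACAACDBAAACAACDAACAACDBADBAACAACAACDAACAACDBAAACAACDAACAACDBADBAAC ⇒ DB·AAC·BA·DB·AAC·AAC·D·AAC·AAC·D·BA·BA·DB·AAC·AAC·D·DB·AAC·BA·DB·AAC·AAC·D·AAC·AAC·D·BA·AAC·AAC·D·AAC·AAC·D·BA·DB·AAC·AAC·AAC·D·AAC·AAC·D·BA·AAC·AAC·D·AAC·AAC·D·BA·DB·AAC·BA·DB·AAC·AAC·D·AAC·AAC·D·AAC·AAC·D·BA·AAC·AAC·D·AAC·AAC·D·BA·DB·AAC·AAC·AAC·D·AAC·AAC·D·BA·AAC·AAC·D·AAC·AAC·D·BA·DB·AAC·BA·DB·AAC·AAC·D
    A ↦ AAC
    B ↦ DB
    C ↦ D
    D ↦ BA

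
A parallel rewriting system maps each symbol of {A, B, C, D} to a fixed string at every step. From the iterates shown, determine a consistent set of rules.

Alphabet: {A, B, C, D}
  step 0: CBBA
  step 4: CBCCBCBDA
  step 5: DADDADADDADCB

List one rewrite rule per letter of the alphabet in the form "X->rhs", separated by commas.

  step 4 ⇒ step 5: CBCCBCBDA ⇒ DA·D·DA·DA·D·DA·D·C·B
    A ↦ B
    B ↦ D
    C ↦ DA
    D ↦ C

A->B, B->D, C->DA, D->C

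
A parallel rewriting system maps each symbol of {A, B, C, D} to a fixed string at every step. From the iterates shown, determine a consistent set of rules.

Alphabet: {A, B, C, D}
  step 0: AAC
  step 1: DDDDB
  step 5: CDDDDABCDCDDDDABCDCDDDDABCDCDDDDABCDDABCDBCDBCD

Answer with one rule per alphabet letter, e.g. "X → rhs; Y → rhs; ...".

  step 0 ⇒ step 1: AAC ⇒ DD·DD·B
    A ↦ DD
    C ↦ B
    B ↦ DA  (constrained at step 1)
    D ↦ CD  (constrained at step 1)

A->DD, B->DA, C->B, D->CD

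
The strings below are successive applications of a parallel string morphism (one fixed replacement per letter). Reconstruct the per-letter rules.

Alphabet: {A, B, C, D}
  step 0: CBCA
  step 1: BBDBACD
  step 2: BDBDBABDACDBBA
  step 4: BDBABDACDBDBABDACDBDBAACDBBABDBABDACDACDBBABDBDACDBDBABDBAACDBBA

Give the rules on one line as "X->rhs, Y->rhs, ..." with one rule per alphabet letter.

  step 1 ⇒ step 2: BBDBACD ⇒ BD·BD·BA·BD·ACD·B·BA
    A ↦ ACD
    B ↦ BD
    C ↦ B
    D ↦ BA

A->ACD, B->BD, C->B, D->BA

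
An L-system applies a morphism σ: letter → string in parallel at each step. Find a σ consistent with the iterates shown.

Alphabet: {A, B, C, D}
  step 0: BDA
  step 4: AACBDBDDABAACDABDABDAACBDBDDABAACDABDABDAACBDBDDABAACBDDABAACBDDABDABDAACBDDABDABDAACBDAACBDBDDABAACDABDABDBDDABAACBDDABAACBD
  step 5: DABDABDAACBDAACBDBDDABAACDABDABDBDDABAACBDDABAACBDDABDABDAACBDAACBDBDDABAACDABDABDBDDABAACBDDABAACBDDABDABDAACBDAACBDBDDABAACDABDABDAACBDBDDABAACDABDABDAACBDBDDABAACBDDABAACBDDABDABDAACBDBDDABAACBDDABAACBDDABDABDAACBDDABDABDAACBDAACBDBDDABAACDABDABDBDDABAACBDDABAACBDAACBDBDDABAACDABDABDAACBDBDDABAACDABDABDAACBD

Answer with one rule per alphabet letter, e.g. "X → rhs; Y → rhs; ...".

A->DAB, B->AAC, C->D, D->BD

  step 4 ⇒ step 5: AACBDBDDABAACDABDABDAACBDBDDABAACDABDABDAACBDBDDABAACBDDABAACBDDABDABDAACBDDABDABDAACBDAACBDBDDABAACDABDABDBDDABAACBDDABAACBD ⇒ DAB·DAB·D·AAC·BD·AAC·BD·BD·DAB·AAC·DAB·DAB·D·BD·DAB·AAC·BD·DAB·AAC·BD·DAB·DAB·D·AAC·BD·AAC·BD·BD·DAB·AAC·DAB·DAB·D·BD·DAB·AAC·BD·DAB·AAC·BD·DAB·DAB·D·AAC·BD·AAC·BD·BD·DAB·AAC·DAB·DAB·D·AAC·BD·BD·DAB·AAC·DAB·DAB·D·AAC·BD·BD·DAB·AAC·BD·DAB·AAC·BD·DAB·DAB·D·AAC·BD·BD·DAB·AAC·BD·DAB·AAC·BD·DAB·DAB·D·AAC·BD·DAB·DAB·D·AAC·BD·AAC·BD·BD·DAB·AAC·DAB·DAB·D·BD·DAB·AAC·BD·DAB·AAC·BD·AAC·BD·BD·DAB·AAC·DAB·DAB·D·AAC·BD·BD·DAB·AAC·DAB·DAB·D·AAC·BD
    A ↦ DAB
    B ↦ AAC
    C ↦ D
    D ↦ BD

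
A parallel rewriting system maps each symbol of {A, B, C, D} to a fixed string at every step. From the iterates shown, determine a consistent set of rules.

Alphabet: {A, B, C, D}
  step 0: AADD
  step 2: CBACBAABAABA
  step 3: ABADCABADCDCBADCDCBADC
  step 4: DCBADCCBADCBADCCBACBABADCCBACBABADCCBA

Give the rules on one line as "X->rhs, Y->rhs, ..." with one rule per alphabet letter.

A->DC, B->BA, C->A, D->CB

  step 3 ⇒ step 4: ABADCABADCDCBADCDCBADC ⇒ DC·BA·DC·CB·A·DC·BA·DC·CB·A·CB·A·BA·DC·CB·A·CB·A·BA·DC·CB·A
    A ↦ DC
    B ↦ BA
    C ↦ A
    D ↦ CB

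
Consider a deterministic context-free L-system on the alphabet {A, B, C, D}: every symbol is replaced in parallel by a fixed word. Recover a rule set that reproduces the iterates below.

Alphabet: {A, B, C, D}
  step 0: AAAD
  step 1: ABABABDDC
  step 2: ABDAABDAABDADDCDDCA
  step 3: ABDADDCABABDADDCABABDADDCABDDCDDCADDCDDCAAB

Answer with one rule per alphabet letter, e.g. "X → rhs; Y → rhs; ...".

A->AB, B->DA, C->A, D->DDC

  step 2 ⇒ step 3: ABDAABDAABDADDCDDCA ⇒ AB·DA·DDC·AB·AB·DA·DDC·AB·AB·DA·DDC·AB·DDC·DDC·A·DDC·DDC·A·AB
    A ↦ AB
    B ↦ DA
    C ↦ A
    D ↦ DDC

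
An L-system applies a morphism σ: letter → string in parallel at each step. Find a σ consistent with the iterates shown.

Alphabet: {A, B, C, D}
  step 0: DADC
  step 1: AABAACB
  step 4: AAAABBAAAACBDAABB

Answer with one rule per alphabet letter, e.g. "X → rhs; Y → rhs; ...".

  step 0 ⇒ step 1: DADC ⇒ AA·B·AA·CB
    A ↦ B
    C ↦ CB
    D ↦ AA
    B ↦ D  (constrained at step 1)

A->B, B->D, C->CB, D->AA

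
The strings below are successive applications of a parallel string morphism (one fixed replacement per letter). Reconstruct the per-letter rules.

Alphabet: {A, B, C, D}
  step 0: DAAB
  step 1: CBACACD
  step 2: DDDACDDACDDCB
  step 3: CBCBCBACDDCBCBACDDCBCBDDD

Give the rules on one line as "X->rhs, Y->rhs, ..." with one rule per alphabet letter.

A->AC, B->D, C->DD, D->CB

  step 2 ⇒ step 3: DDDACDDACDDCB ⇒ CB·CB·CB·AC·DD·CB·CB·AC·DD·CB·CB·DD·D
    A ↦ AC
    B ↦ D
    C ↦ DD
    D ↦ CB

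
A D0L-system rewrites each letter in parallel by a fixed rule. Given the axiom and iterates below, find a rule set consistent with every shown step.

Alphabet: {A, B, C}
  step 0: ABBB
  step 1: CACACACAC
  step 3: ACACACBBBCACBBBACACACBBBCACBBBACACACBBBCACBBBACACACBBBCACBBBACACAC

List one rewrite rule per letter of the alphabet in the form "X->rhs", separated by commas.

  step 0 ⇒ step 1: ABBB ⇒ CAC·AC·AC·AC
    A ↦ CAC
    B ↦ AC
    C ↦ BBB  (constrained at step 1)

A->CAC, B->AC, C->BBB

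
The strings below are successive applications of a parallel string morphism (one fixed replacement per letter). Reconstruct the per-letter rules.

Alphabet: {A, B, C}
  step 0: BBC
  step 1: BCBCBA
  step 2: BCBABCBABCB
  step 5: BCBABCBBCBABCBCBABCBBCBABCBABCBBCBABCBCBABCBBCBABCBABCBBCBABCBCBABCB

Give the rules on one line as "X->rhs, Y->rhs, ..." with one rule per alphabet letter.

A->B, B->BC, C->BA

  step 1 ⇒ step 2: BCBCBA ⇒ BC·BA·BC·BA·BC·B
    A ↦ B
    B ↦ BC
    C ↦ BA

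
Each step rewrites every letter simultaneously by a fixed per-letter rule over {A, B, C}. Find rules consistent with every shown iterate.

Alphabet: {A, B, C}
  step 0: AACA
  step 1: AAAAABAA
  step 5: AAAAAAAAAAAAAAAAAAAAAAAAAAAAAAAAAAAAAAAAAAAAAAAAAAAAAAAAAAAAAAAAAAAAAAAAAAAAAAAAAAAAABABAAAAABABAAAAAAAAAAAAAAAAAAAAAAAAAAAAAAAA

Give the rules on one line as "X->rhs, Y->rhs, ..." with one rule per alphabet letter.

  step 0 ⇒ step 1: AACA ⇒ AA·AA·AB·AA
    A ↦ AA
    C ↦ AB
    B ↦ CC  (constrained at step 1)

A->AA, B->CC, C->AB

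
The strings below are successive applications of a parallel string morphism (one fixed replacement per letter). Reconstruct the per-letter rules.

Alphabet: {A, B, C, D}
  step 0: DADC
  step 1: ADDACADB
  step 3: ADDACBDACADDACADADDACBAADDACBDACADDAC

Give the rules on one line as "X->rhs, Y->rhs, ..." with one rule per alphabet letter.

A->DAC, B->A, C->B, D->AD

  step 0 ⇒ step 1: DADC ⇒ AD·DAC·AD·B
    A ↦ DAC
    C ↦ B
    D ↦ AD
    B ↦ A  (constrained at step 1)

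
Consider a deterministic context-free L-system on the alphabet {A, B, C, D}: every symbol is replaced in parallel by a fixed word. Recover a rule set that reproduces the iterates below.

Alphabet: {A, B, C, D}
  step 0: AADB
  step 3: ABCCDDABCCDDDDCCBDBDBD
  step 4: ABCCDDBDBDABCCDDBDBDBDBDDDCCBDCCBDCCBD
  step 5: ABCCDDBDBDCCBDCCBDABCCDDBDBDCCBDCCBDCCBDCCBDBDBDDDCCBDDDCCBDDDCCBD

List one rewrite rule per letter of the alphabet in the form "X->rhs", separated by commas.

A->AB, B->CC, C->D, D->BD

  step 4 ⇒ step 5: ABCCDDBDBDABCCDDBDBDBDBDDDCCBDCCBDCCBD ⇒ AB·CC·D·D·BD·BD·CC·BD·CC·BD·AB·CC·D·D·BD·BD·CC·BD·CC·BD·CC·BD·CC·BD·BD·BD·D·D·CC·BD·D·D·CC·BD·D·D·CC·BD
    A ↦ AB
    B ↦ CC
    C ↦ D
    D ↦ BD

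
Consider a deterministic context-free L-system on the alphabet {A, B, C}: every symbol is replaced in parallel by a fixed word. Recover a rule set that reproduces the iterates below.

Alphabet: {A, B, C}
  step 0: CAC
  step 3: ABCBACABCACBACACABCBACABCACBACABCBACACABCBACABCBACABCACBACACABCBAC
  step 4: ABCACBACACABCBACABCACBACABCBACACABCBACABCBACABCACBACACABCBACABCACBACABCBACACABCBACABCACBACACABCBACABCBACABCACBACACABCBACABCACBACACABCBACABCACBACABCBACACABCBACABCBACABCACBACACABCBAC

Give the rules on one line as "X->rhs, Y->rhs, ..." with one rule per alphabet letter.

A->ABC, B->AC, C->BAC

  step 3 ⇒ step 4: ABCBACABCACBACACABCBACABCACBACABCBACACABCBACABCBACABCACBACACABCBAC ⇒ ABC·AC·BAC·AC·ABC·BAC·ABC·AC·BAC·ABC·BAC·AC·ABC·BAC·ABC·BAC·ABC·AC·BAC·AC·ABC·BAC·ABC·AC·BAC·ABC·BAC·AC·ABC·BAC·ABC·AC·BAC·AC·ABC·BAC·ABC·BAC·ABC·AC·BAC·AC·ABC·BAC·ABC·AC·BAC·AC·ABC·BAC·ABC·AC·BAC·ABC·BAC·AC·ABC·BAC·ABC·BAC·ABC·AC·BAC·AC·ABC·BAC
    A ↦ ABC
    B ↦ AC
    C ↦ BAC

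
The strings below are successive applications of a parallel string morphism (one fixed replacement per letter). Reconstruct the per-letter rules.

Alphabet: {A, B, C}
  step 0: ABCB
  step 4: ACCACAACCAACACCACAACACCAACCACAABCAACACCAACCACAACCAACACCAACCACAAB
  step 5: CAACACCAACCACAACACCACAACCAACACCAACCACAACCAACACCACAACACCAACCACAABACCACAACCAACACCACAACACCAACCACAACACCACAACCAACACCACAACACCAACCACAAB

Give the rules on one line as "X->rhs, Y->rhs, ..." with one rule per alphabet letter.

  step 4 ⇒ step 5: ACCACAACCAACACCACAACACCAACCACAABCAACACCAACCACAACCAACACCAACCACAAB ⇒ CA·AC·AC·CA·AC·CA·CA·AC·AC·CA·CA·AC·CA·AC·AC·CA·AC·CA·CA·AC·CA·AC·AC·CA·CA·AC·AC·CA·AC·CA·CA·AB·AC·CA·CA·AC·CA·AC·AC·CA·CA·AC·AC·CA·AC·CA·CA·AC·AC·CA·CA·AC·CA·AC·AC·CA·CA·AC·AC·CA·AC·CA·CA·AB
    A ↦ CA
    B ↦ AB
    C ↦ AC

A->CA, B->AB, C->AC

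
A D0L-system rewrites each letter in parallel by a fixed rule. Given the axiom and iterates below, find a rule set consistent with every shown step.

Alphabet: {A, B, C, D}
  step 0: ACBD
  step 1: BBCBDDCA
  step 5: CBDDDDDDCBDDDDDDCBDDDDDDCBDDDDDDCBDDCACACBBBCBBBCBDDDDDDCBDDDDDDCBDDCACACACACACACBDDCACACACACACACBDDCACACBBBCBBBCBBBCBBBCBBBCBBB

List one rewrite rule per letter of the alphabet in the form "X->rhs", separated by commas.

A->BB, B->DD, C->CB, D->CA

  step 0 ⇒ step 1: ACBD ⇒ BB·CB·DD·CA
    A ↦ BB
    B ↦ DD
    C ↦ CB
    D ↦ CA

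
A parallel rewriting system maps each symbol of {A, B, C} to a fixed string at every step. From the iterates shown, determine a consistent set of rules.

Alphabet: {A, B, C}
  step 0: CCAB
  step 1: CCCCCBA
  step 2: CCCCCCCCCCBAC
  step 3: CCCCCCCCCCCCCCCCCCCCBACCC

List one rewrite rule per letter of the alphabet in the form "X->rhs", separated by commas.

A->C, B->BA, C->CC

  step 2 ⇒ step 3: CCCCCCCCCCBAC ⇒ CC·CC·CC·CC·CC·CC·CC·CC·CC·CC·BA·C·CC
    A ↦ C
    B ↦ BA
    C ↦ CC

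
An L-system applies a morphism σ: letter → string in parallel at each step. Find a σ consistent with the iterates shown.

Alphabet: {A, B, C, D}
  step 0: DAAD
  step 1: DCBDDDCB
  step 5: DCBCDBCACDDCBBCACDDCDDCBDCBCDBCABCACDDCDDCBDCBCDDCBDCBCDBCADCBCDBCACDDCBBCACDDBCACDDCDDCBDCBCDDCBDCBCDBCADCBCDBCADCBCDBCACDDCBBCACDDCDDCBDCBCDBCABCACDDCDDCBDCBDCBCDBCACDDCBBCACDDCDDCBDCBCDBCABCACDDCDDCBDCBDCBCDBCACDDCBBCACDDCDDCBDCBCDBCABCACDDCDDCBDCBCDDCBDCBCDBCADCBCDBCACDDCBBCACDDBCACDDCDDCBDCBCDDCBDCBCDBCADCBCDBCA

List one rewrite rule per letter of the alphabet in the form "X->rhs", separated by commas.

A->D, B->BCA, C->CD, D->DCB

  step 0 ⇒ step 1: DAAD ⇒ DCB·D·D·DCB
    A ↦ D
    D ↦ DCB
    B ↦ BCA  (constrained at step 1)
    C ↦ CD  (constrained at step 1)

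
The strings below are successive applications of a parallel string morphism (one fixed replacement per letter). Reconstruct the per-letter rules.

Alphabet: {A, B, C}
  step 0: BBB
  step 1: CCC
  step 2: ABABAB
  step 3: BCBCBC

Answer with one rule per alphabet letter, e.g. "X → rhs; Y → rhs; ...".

  step 2 ⇒ step 3: ABABAB ⇒ B·C·B·C·B·C
    A ↦ B
    B ↦ C
  step 1 ⇒ step 2: CCC ⇒ AB·AB·AB
    C ↦ AB

A->B, B->C, C->AB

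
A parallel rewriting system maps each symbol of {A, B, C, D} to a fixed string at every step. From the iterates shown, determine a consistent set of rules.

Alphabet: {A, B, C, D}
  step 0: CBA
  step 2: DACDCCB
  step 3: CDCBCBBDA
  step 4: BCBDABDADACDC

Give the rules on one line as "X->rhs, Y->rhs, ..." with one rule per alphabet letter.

  step 3 ⇒ step 4: CDCBCBBDA ⇒ B·C·B·DA·B·DA·DA·C·DC
    A ↦ DC
    B ↦ DA
    C ↦ B
    D ↦ C

A->DC, B->DA, C->B, D->C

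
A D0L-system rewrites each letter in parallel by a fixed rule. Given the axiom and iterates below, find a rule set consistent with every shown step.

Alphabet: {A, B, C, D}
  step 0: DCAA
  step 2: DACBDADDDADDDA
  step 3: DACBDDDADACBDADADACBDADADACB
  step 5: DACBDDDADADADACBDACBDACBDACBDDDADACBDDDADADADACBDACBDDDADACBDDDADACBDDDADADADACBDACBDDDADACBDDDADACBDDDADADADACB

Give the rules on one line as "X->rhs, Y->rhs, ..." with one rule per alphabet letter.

  step 2 ⇒ step 3: DACBDADDDADDDA ⇒ DA·CB·D·DDA·DA·CB·DA·DA·DA·CB·DA·DA·DA·CB
    A ↦ CB
    B ↦ DDA
    C ↦ D
    D ↦ DA

A->CB, B->DDA, C->D, D->DA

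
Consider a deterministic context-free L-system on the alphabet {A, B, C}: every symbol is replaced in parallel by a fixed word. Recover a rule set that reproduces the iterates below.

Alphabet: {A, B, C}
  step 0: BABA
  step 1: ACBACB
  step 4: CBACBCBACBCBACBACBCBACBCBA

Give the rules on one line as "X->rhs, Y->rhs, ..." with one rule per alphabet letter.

A->CB, B->A, C->CB

  step 0 ⇒ step 1: BABA ⇒ A·CB·A·CB
    A ↦ CB
    B ↦ A
    C ↦ CB  (constrained at step 1)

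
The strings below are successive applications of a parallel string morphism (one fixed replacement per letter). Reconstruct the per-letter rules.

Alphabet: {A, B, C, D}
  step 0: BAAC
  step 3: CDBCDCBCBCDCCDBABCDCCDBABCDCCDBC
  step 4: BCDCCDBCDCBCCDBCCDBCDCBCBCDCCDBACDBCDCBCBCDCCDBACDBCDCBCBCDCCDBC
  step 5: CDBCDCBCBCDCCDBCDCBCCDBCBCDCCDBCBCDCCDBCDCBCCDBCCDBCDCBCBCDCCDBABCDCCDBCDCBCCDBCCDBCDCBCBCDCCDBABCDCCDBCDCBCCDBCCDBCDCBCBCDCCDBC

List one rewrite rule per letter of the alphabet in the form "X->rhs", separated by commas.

  step 4 ⇒ step 5: BCDCCDBCDCBCCDBCCDBCDCBCBCDCCDBACDBCDCBCBCDCCDBACDBCDCBCBCDCCDBC ⇒ CD·BC·DC·BC·BC·DC·CD·BC·DC·BC·CD·BC·BC·DC·CD·BC·BC·DC·CD·BC·DC·BC·CD·BC·CD·BC·DC·BC·BC·DC·CD·BA·BC·DC·CD·BC·DC·BC·CD·BC·CD·BC·DC·BC·BC·DC·CD·BA·BC·DC·CD·BC·DC·BC·CD·BC·CD·BC·DC·BC·BC·DC·CD·BC
    A ↦ BA
    B ↦ CD
    C ↦ BC
    D ↦ DC

A->BA, B->CD, C->BC, D->DC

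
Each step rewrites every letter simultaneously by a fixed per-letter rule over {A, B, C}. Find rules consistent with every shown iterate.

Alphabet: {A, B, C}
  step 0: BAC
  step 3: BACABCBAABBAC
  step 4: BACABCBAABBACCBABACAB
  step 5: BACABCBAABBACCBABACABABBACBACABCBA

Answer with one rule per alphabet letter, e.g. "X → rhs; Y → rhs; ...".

A->C, B->BA, C->AB

  step 4 ⇒ step 5: BACABCBAABBACCBABACAB ⇒ BA·C·AB·C·BA·AB·BA·C·C·BA·BA·C·AB·AB·BA·C·BA·C·AB·C·BA
    A ↦ C
    B ↦ BA
    C ↦ AB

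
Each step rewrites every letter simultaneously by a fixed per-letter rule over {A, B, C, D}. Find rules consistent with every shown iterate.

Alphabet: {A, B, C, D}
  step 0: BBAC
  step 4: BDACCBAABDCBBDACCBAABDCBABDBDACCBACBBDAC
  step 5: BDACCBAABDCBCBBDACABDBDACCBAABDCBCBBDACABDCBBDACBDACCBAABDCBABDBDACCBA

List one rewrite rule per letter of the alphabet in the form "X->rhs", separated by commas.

  step 4 ⇒ step 5: BDACCBAABDCBBDACCBAABDCBABDBDACCBACBBDAC ⇒ BD·AC·CB·A·A·BD·CB·CB·BD·AC·A·BD·BD·AC·CB·A·A·BD·CB·CB·BD·AC·A·BD·CB·BD·AC·BD·AC·CB·A·A·BD·CB·A·BD·BD·AC·CB·A
    A ↦ CB
    B ↦ BD
    C ↦ A
    D ↦ AC

A->CB, B->BD, C->A, D->AC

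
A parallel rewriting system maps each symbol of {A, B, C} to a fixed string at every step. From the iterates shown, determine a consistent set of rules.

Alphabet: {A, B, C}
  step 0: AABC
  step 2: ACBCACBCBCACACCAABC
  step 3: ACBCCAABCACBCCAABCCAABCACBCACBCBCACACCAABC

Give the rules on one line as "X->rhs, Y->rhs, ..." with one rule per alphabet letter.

  step 2 ⇒ step 3: ACBCACBCBCACACCAABC ⇒ AC·BC·CAA·BC·AC·BC·CAA·BC·CAA·BC·AC·BC·AC·BC·BC·AC·AC·CAA·BC
    A ↦ AC
    B ↦ CAA
    C ↦ BC

A->AC, B->CAA, C->BC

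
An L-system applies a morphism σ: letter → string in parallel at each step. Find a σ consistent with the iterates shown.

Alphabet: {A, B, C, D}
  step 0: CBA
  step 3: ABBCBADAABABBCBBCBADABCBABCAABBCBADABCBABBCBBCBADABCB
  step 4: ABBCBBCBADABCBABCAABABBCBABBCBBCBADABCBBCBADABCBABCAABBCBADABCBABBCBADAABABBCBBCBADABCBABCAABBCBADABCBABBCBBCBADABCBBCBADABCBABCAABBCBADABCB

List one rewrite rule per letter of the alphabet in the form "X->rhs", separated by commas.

A->AB, B->BCB, C->ADA, D->CA

  step 3 ⇒ step 4: ABBCBADAABABBCBBCBADABCBABCAABBCBADABCBABBCBBCBADABCB ⇒ AB·BCB·BCB·ADA·BCB·AB·CA·AB·AB·BCB·AB·BCB·BCB·ADA·BCB·BCB·ADA·BCB·AB·CA·AB·BCB·ADA·BCB·AB·BCB·ADA·AB·AB·BCB·BCB·ADA·BCB·AB·CA·AB·BCB·ADA·BCB·AB·BCB·BCB·ADA·BCB·BCB·ADA·BCB·AB·CA·AB·BCB·ADA·BCB
    A ↦ AB
    B ↦ BCB
    C ↦ ADA
    D ↦ CA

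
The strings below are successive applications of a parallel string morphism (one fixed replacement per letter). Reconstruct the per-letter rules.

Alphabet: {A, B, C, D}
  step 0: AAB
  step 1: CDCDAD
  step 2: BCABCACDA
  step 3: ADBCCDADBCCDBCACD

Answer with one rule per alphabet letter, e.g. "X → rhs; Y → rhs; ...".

A->CD, B->AD, C->BC, D->A

  step 2 ⇒ step 3: BCABCACDA ⇒ AD·BC·CD·AD·BC·CD·BC·A·CD
    A ↦ CD
    B ↦ AD
    C ↦ BC
    D ↦ A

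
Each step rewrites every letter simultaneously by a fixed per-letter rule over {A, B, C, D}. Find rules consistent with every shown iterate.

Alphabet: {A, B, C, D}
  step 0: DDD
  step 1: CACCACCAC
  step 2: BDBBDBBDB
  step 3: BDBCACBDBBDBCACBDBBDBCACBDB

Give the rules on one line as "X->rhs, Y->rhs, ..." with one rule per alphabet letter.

A->D, B->BDB, C->B, D->CAC

  step 2 ⇒ step 3: BDBBDBBDB ⇒ BDB·CAC·BDB·BDB·CAC·BDB·BDB·CAC·BDB
    B ↦ BDB
    D ↦ CAC
  step 1 ⇒ step 2: CACCACCAC ⇒ B·D·B·B·D·B·B·D·B
    A ↦ D
  step 1 ⇒ step 2: CACCACCAC ⇒ B·D·B·B·D·B·B·D·B
    C ↦ B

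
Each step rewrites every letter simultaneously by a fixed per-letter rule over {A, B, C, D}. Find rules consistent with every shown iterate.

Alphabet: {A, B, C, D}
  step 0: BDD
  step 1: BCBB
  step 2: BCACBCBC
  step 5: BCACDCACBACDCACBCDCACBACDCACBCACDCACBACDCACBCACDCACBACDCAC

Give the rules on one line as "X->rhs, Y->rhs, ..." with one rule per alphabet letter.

  step 1 ⇒ step 2: BCBB ⇒ BC·AC·BC·BC
    B ↦ BC
    C ↦ AC
    A ↦ DC  (constrained at step 2)
  step 0 ⇒ step 1: BDD ⇒ BC·B·B
    D ↦ B

A->DC, B->BC, C->AC, D->B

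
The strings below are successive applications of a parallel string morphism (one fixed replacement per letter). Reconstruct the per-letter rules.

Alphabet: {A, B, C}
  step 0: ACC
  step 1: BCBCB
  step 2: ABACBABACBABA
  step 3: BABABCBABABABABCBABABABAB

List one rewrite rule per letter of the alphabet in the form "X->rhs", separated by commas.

  step 2 ⇒ step 3: ABACBABACBABA ⇒ B·ABA·B·CB·ABA·B·ABA·B·CB·ABA·B·ABA·B
    A ↦ B
    B ↦ ABA
    C ↦ CB

A->B, B->ABA, C->CB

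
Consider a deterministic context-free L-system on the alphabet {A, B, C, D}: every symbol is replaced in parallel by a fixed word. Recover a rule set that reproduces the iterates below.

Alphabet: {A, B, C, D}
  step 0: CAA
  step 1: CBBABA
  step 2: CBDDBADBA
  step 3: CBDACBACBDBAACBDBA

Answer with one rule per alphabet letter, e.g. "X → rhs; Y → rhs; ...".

  step 2 ⇒ step 3: CBDDBADBA ⇒ CB·D·ACB·ACB·D·BA·ACB·D·BA
    A ↦ BA
    B ↦ D
    C ↦ CB
    D ↦ ACB

A->BA, B->D, C->CB, D->ACB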